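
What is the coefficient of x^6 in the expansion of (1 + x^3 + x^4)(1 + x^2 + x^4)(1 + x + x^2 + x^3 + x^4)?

6

(1 + x^3 + x^4) has coefficients 1,0,0,1,1 for degrees 0…4.
(1 + x^2 + x^4) has coefficients 1,0,1,0,1,0,0 for degrees 0…6.
Finally multiplying by (1 + x + x^2 + x^3 + x^4), the product of all factors after the first has coefficients 1,1,2,2,3,2,2 for degrees 0…6.
[x^6] = 1·2 + 1·2 + 1·2 = 6.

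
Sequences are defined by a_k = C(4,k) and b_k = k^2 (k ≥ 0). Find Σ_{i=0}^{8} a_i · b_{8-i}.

592

Write out a_i and b_{8-i} for i = 0,…,8 and sum the products.
Σ = 1·64 + 4·49 + 6·36 + 4·25 + 1·16 + 0·9 + 0·4 + 0·1 + 0·0 = 592.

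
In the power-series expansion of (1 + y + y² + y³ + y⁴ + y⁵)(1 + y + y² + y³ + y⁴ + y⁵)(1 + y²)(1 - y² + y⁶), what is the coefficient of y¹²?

(1 + y + y² + y³ + y⁴ + y⁵) has coefficients 1,1,1,1,1,1 for degrees 0…5.
(1 + y + y² + y³ + y⁴ + y⁵) has coefficients 1,1,1,1,1,1,0,0,0,0,0,0,0 for degrees 0…12.
Multiplying by (1 + y²) gives running coefficients 1,1,2,2,2,2,1,1,0,0,0,0,0 for degrees 0…12.
Finally multiplying by (1 - y² + y⁶), the product of all factors after the first has coefficients 1,1,1,1,0,0,0,0,1,1,2,2,1 for degrees 0…12.
[y¹²] = 1·1 + 1·2 + 1·2 + 1·1 + 1·1 + 1·0 = 7.

7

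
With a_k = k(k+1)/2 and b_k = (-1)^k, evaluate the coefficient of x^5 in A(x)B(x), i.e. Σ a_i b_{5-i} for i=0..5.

The convolution is the x^5 coefficient of A(x)B(x).
Σ = 0·(-1) + 1·1 + 3·(-1) + 6·1 + 10·(-1) + 15·1 = 9.

9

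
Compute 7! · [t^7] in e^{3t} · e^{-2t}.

The EGF product rule gives c_7 = Σ_{k_1+k_2=7} C(7; k_1,k_2) · ∏ g_i(k_i), where e^{3t} gives (3)^k; e^{-2t} gives (-2)^k.
g_1(k) for k = 0…7: 1, 3, 9, 27, 81, 243, 729, 2187.
g_2(k) for k = 0…7: 1, -2, 4, -8, 16, -32, 64, -128.
c_7 = Σ_k C(7,k)·g_1(k)·g_2(7−k) = 1·1·(-128) + 7·3·64 + 21·9·(-32) + 35·27·16 + 35·81·(-8) + 21·243·4 + 7·729·(-2) + 1·2187·1 = −128 + 1344 − 6048 + 15120 − 22680 + 20412 − 10206 + 2187 = 1.

1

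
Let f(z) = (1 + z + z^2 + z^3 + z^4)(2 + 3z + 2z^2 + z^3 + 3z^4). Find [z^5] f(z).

(1 + z + z^2 + z^3 + z^4) has coefficients 1,1,1,1,1 for degrees 0…4.
(2 + 3z + 2z^2 + z^3 + 3z^4) has coefficients 2,3,2,1,3,0 for degrees 0…5.
[z^5] = 1·0 + 1·3 + 1·1 + 1·2 + 1·3 = 9.

9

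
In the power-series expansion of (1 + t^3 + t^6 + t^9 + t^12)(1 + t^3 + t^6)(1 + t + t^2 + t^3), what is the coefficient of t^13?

(1 + t^3 + t^6 + t^9 + t^12) has coefficients 1,0,0,1,0,0,1,0,0,1,0,0,1 for degrees 0…12.
(1 + t^3 + t^6) has coefficients 1,0,0,1,0,0,1,0,0,0,0,0,0,0 for degrees 0…13.
Finally multiplying by (1 + t + t^2 + t^3), the product of all factors after the first has coefficients 1,1,1,2,1,1,2,1,1,1,0,0,0,0 for degrees 0…13.
[t^13] = 1·0 + 1·0 + 1·1 + 1·1 + 1·1 = 3.

3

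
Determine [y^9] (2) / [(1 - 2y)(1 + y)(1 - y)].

1364

The denominator gives the recurrence a_n = 2a_(n−1) + a_(n−2) − 2a_(n−3) for n ≥ 3; the numerator fixes a_0 = 2, a_1 = 4, a_2 = 10.
Iterating: 2, 4, 10, 20, 42, 84, 170, 340, 682, 1364, so a_9 = 1364.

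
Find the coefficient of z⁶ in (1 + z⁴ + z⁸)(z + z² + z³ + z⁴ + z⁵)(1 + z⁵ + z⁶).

(1 + z⁴ + z⁸) has coefficients 1,0,0,0,1,0,0 for degrees 0…6.
(z + z² + z³ + z⁴ + z⁵) has coefficients 0,1,1,1,1,1,0 for degrees 0…6.
Finally multiplying by (1 + z⁵ + z⁶), the product of all factors after the first has coefficients 0,1,1,1,1,1,1 for degrees 0…6.
[z⁶] = 1·1 + 1·1 = 2.

2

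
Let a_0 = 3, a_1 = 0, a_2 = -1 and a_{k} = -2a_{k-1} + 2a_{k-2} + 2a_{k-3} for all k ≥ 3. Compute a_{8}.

-748

The ordinary generating function has denominator 1 + 2q - 2q^2 - 2q^3.
Iterating the recurrence: a_0,…,a_{8} = 3, 0, -1, 8, -18, 50, -120, 304, -748.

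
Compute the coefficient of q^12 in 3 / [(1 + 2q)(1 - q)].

8193

Partial fractions give a closed form: a_n = (2)·(-2)^n + (1)·1^n.
At n = 12: a_12 = 8193.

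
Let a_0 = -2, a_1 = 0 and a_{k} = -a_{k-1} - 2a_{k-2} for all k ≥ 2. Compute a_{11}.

44

The ordinary generating function has denominator 1 + x + 2x^2.
Iterating the recurrence: a_0,…,a_{11} = -2, 0, 4, -4, -4, 12, -4, -20, 28, 12, -68, 44.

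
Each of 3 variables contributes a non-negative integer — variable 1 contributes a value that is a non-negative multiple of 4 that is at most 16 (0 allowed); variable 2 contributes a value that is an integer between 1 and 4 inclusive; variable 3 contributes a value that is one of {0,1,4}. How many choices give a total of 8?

3

The generating function for the choices is (1 + q⁴ + q⁸ + q¹² + q¹⁶)·(q + q² + q³ + q⁴)·(1 + q + q⁴); the count is [q⁸].
(1 + q⁴ + q⁸ + q¹² + q¹⁶) has coefficients 1,0,0,0,1,0,0,0,1 for degrees 0…8.
(q + q² + q³ + q⁴) has coefficients 0,1,1,1,1,0,0,0,0 for degrees 0…8.
Finally multiplying by (1 + q + q⁴), the product of all factors after the first has coefficients 0,1,2,2,2,2,1,1,1 for degrees 0…8.
[q⁸] = 1·1 + 1·2 + 1·0 = 3.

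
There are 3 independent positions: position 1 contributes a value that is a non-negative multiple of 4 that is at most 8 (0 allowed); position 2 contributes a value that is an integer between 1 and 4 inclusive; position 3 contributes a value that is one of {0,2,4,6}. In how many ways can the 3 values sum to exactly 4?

2

The generating function for the choices is (1 + q^4 + q^8)·(q + q^2 + q^3 + q^4)·(1 + q^2 + q^4 + q^6); the count is [q^4].
(1 + q^4 + q^8) has coefficients 1,0,0,0,1 for degrees 0…4.
(q + q^2 + q^3 + q^4) has coefficients 0,1,1,1,1 for degrees 0…4.
Finally multiplying by (1 + q^2 + q^4 + q^6), the product of all factors after the first has coefficients 0,1,1,2,2 for degrees 0…4.
[q^4] = 1·2 + 1·0 = 2.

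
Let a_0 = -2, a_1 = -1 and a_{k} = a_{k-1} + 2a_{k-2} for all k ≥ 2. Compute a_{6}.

The ordinary generating function has denominator 1 - t - 2t^2.
Iterating the recurrence: a_0,…,a_{6} = -2, -1, -5, -7, -17, -31, -65.

-65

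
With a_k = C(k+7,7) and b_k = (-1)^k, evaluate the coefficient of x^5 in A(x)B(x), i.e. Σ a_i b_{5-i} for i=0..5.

Write out a_i and b_{5-i} for i = 0,…,5 and sum the products.
Σ = 1·(-1) + 8·1 + 36·(-1) + 120·1 + 330·(-1) + 792·1 = 553.

553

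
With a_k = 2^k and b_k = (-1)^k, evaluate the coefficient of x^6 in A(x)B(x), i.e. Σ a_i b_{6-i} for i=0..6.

43

Write out a_i and b_{6-i} for i = 0,…,6 and sum the products.
Σ = 1·1 + 2·(-1) + 4·1 + 8·(-1) + 16·1 + 32·(-1) + 64·1 = 43.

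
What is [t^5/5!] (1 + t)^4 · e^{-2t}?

The EGF product rule gives c_5 = Σ_{k_1+k_2=5} C(5; k_1,k_2) · ∏ g_i(k_i), where (1+t)^4 gives the falling factorial (4)_k; e^{-2t} gives (-2)^k.
g_1(k) for k = 0…5: 1, 4, 12, 24, 24, 0.
g_2(k) for k = 0…5: 1, -2, 4, -8, 16, -32.
c_5 = Σ_k C(5,k)·g_1(k)·g_2(5−k) = 1·1·(-32) + 5·4·16 + 10·12·(-8) + 10·24·4 + 5·24·(-2) = −32 + 320 − 960 + 960 − 240 = 48.

48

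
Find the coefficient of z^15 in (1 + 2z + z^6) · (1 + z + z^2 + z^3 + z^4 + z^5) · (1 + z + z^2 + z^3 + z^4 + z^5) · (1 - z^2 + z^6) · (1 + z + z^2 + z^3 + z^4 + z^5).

(1 + 2z + z^6) has coefficients 1,2,0,0,0,0,1 for degrees 0…6.
(1 + z + z^2 + z^3 + z^4 + z^5) has coefficients 1,1,1,1,1,1,0,0,0,0,0,0,0,0,0,0 for degrees 0…15.
Multiplying by (1 + z + z^2 + z^3 + z^4 + z^5) gives running coefficients 1,2,3,4,5,6,5,4,3,2,1,0,0,0,0,0 for degrees 0…15.
Multiplying by (1 - z^2 + z^6) gives running coefficients 1,2,2,2,2,2,1,0,1,2,3,4,4,4,3,2 for degrees 0…15.
Finally multiplying by (1 + z + z^2 + z^3 + z^4 + z^5), the product of all factors after the first has coefficients 1,3,5,7,9,11,11,9,8,8,9,11,14,18,20,20 for degrees 0…15.
[z^15] = 1·20 + 2·20 + 1·8 = 68.

68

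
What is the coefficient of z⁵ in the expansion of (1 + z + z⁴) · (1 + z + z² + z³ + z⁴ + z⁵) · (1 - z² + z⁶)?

(1 + z + z⁴) has coefficients 1,1,0,0,1 for degrees 0…4.
(1 + z + z² + z³ + z⁴ + z⁵) has coefficients 1,1,1,1,1,1 for degrees 0…5.
Finally multiplying by (1 - z² + z⁶), the product of all factors after the first has coefficients 1,1,0,0,0,0 for degrees 0…5.
[z⁵] = 1·0 + 1·0 + 1·1 = 1.

1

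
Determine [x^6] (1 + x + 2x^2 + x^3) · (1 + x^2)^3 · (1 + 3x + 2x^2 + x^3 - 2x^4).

37

(1 + x + 2x^2 + x^3) has coefficients 1,1,2,1 for degrees 0…3.
(1 + x^2)^3 has coefficients 1,0,3,0,3,0,1 for degrees 0…6.
Finally multiplying by (1 + 3x + 2x^2 + x^3 - 2x^4), the product of all factors after the first has coefficients 1,3,5,10,7,12,1 for degrees 0…6.
[x^6] = 1·1 + 1·12 + 2·7 + 1·10 = 37.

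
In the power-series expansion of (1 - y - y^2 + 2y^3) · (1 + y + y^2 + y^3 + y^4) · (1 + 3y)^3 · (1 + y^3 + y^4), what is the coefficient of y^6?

(1 - y - y^2 + 2y^3) has coefficients 1,-1,-1,2 for degrees 0…3.
(1 + y + y^2 + y^3 + y^4) has coefficients 1,1,1,1,1,0,0 for degrees 0…6.
Multiplying by (1 + 3y)^3 gives running coefficients 1,10,37,64,64,63,54 for degrees 0…6.
Finally multiplying by (1 + y^3 + y^4), the product of all factors after the first has coefficients 1,10,37,65,75,110,155 for degrees 0…6.
[y^6] = 1·155 − 1·110 − 1·75 + 2·65 = 100.

100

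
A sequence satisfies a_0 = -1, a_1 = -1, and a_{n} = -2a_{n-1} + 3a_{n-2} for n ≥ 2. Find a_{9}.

The ordinary generating function has denominator 1 + 2y - 3y^2.
Iterating the recurrence: a_0,…,a_{9} = -1, -1, -1, -1, -1, -1, -1, -1, -1, -1.

-1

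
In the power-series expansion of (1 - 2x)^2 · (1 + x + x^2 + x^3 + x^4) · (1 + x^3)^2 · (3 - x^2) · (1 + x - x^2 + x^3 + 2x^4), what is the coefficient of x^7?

26

(1 - 2x)^2 has coefficients 1,-4,4 for degrees 0…2.
(1 + x + x^2 + x^3 + x^4) has coefficients 1,1,1,1,1,0,0,0 for degrees 0…7.
Multiplying by (1 + x^3)^2 gives running coefficients 1,1,1,3,3,2,3,3 for degrees 0…7.
Multiplying by (3 - x^2) gives running coefficients 3,3,2,8,8,3,6,7 for degrees 0…7.
Finally multiplying by (1 + x - x^2 + x^3 + 2x^4), the product of all factors after the first has coefficients 3,6,2,10,23,11,13,34 for degrees 0…7.
[x^7] = 1·34 − 4·13 + 4·11 = 26.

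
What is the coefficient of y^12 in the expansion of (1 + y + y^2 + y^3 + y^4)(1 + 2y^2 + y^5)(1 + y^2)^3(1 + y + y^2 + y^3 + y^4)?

68

(1 + y + y^2 + y^3 + y^4) has coefficients 1,1,1,1,1 for degrees 0…4.
(1 + 2y^2 + y^5) has coefficients 1,0,2,0,0,1,0,0,0,0,0,0,0 for degrees 0…12.
Multiplying by (1 + y^2)^3 gives running coefficients 1,0,5,0,9,1,7,3,2,3,0,1,0 for degrees 0…12.
Finally multiplying by (1 + y + y^2 + y^3 + y^4), the product of all factors after the first has coefficients 1,1,6,6,15,15,22,20,22,16,15,9,6 for degrees 0…12.
[y^12] = 1·6 + 1·9 + 1·15 + 1·16 + 1·22 = 68.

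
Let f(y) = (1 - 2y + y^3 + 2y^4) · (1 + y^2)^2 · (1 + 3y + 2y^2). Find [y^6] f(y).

(1 - 2y + y^3 + 2y^4) has coefficients 1,-2,0,1,2 for degrees 0…4.
(1 + y^2)^2 has coefficients 1,0,2,0,1,0,0 for degrees 0…6.
Finally multiplying by (1 + 3y + 2y^2), the product of all factors after the first has coefficients 1,3,4,6,5,3,2 for degrees 0…6.
[y^6] = 1·2 − 2·3 + 1·6 + 2·4 = 10.

10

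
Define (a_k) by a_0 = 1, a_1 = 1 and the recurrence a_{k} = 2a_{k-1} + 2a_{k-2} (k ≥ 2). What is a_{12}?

86464

The ordinary generating function has denominator 1 - 2x - 2x^2.
Iterating the recurrence: a_0,…,a_{12} = 1, 1, 4, 10, 28, 76, 208, 568, 1552, 4240, 11584, 31648, 86464.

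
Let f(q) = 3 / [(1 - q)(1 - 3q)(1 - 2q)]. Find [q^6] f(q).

Partial fractions give a closed form: a_n = (3/2)·1^n + (27/2)·3^n + (-12)·2^n.
At n = 6: a_6 = 9075.

9075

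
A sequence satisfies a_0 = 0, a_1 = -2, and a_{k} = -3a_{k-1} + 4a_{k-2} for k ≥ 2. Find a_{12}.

The ordinary generating function has denominator 1 + 3y - 4y^2.
Iterating the recurrence: a_0,…,a_{12} = 0, -2, 6, -26, 102, -410, 1638, -6554, 26214, -104858, 419430, -1677722, 6710886.

6710886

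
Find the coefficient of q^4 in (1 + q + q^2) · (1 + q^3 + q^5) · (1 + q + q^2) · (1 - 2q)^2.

(1 + q + q^2) has coefficients 1,1,1 for degrees 0…2.
(1 + q^3 + q^5) has coefficients 1,0,0,1,0 for degrees 0…4.
Multiplying by (1 + q + q^2) gives running coefficients 1,1,1,1,1 for degrees 0…4.
Finally multiplying by (1 - 2q)^2, the product of all factors after the first has coefficients 1,-3,1,1,1 for degrees 0…4.
[q^4] = 1·1 + 1·1 + 1·1 = 3.

3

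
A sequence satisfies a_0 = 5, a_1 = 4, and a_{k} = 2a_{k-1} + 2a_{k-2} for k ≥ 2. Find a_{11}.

The ordinary generating function has denominator 1 - 2t - 2t^2.
Iterating the recurrence: a_0,…,a_{11} = 5, 4, 18, 44, 124, 336, 920, 2512, 6864, 18752, 51232, 139968.

139968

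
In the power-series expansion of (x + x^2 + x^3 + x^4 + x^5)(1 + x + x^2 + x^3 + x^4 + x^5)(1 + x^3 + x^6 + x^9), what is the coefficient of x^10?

10

(x + x^2 + x^3 + x^4 + x^5) has coefficients 0,1,1,1,1,1 for degrees 0…5.
(1 + x + x^2 + x^3 + x^4 + x^5) has coefficients 1,1,1,1,1,1,0,0,0,0,0 for degrees 0…10.
Finally multiplying by (1 + x^3 + x^6 + x^9), the product of all factors after the first has coefficients 1,1,1,2,2,2,2,2,2,2,2 for degrees 0…10.
[x^10] = 1·2 + 1·2 + 1·2 + 1·2 + 1·2 = 10.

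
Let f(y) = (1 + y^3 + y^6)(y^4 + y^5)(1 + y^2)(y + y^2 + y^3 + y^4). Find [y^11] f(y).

(1 + y^3 + y^6) has coefficients 1,0,0,1,0,0,1 for degrees 0…6.
(y^4 + y^5) has coefficients 0,0,0,0,1,1,0,0,0,0,0,0 for degrees 0…11.
Multiplying by (1 + y^2) gives running coefficients 0,0,0,0,1,1,1,1,0,0,0,0 for degrees 0…11.
Finally multiplying by (y + y^2 + y^3 + y^4), the product of all factors after the first has coefficients 0,0,0,0,0,1,2,3,4,3,2,1 for degrees 0…11.
[y^11] = 1·1 + 1·4 + 1·1 = 6.

6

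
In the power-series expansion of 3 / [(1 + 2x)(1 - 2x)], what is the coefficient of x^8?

Partial fractions give a closed form: a_n = (3/2)·(-2)^n + (3/2)·2^n.
At n = 8: a_8 = 768.

768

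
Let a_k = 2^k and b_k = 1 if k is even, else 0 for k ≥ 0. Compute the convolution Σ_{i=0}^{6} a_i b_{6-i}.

85

Write out a_i and b_{6-i} for i = 0,…,6 and sum the products.
Σ = 1·1 + 2·0 + 4·1 + 8·0 + 16·1 + 32·0 + 64·1 = 85.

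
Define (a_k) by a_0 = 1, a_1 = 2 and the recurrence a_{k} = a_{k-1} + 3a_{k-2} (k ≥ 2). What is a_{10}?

3842

The ordinary generating function has denominator 1 - t - 3t^2.
Iterating the recurrence: a_0,…,a_{10} = 1, 2, 5, 11, 26, 59, 137, 314, 725, 1667, 3842.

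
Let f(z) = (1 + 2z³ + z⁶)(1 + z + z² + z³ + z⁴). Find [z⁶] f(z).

(1 + 2z³ + z⁶) has coefficients 1,0,0,2,0,0,1 for degrees 0…6.
(1 + z + z² + z³ + z⁴) has coefficients 1,1,1,1,1,0,0 for degrees 0…6.
[z⁶] = 1·0 + 2·1 + 1·1 = 3.

3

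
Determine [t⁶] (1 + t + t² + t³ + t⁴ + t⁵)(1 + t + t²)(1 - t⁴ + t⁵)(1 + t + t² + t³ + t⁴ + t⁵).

13

(1 + t + t² + t³ + t⁴ + t⁵) has coefficients 1,1,1,1,1,1 for degrees 0…5.
(1 + t + t²) has coefficients 1,1,1,0,0,0,0 for degrees 0…6.
Multiplying by (1 - t⁴ + t⁵) gives running coefficients 1,1,1,0,-1,0,0 for degrees 0…6.
Finally multiplying by (1 + t + t² + t³ + t⁴ + t⁵), the product of all factors after the first has coefficients 1,2,3,3,2,2,1 for degrees 0…6.
[t⁶] = 1·1 + 1·2 + 1·2 + 1·3 + 1·3 + 1·2 = 13.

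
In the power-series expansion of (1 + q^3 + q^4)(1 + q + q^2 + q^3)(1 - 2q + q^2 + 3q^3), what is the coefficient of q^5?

3

(1 + q^3 + q^4) has coefficients 1,0,0,1,1 for degrees 0…4.
(1 + q + q^2 + q^3) has coefficients 1,1,1,1,0,0 for degrees 0…5.
Finally multiplying by (1 - 2q + q^2 + 3q^3), the product of all factors after the first has coefficients 1,-1,0,3,2,4 for degrees 0…5.
[q^5] = 1·4 + 1·0 + 1·(-1) = 3.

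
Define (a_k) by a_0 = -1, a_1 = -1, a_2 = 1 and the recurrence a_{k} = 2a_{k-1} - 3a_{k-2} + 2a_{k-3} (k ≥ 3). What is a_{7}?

The ordinary generating function has denominator 1 - 2x + 3x^2 - 2x^3.
Iterating the recurrence: a_0,…,a_{7} = -1, -1, 1, 3, 1, -5, -7, 3.

3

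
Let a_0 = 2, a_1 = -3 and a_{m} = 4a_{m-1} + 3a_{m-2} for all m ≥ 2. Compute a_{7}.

-15081

The ordinary generating function has denominator 1 - 4q - 3q^2.
Iterating the recurrence: a_0,…,a_{7} = 2, -3, -6, -33, -150, -699, -3246, -15081.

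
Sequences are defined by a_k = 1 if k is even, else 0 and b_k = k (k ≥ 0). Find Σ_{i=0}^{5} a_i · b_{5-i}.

This is [x^5] in the product of the two ordinary generating functions.
Σ = 1·5 + 0·4 + 1·3 + 0·2 + 1·1 + 0·0 = 9.

9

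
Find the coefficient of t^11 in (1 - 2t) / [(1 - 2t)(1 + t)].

-1

The denominator gives the recurrence a_n = a_(n−1) + 2a_(n−2) for n ≥ 2; the numerator fixes a_0 = 1, a_1 = -1.
Iterating: 1, -1, 1, -1, 1, -1, 1, -1, 1, -1, 1, -1, so a_11 = -1.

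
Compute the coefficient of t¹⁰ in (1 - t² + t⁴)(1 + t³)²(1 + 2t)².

-3

(1 - t² + t⁴) has coefficients 1,0,-1,0,1 for degrees 0…4.
(1 + t³)² has coefficients 1,0,0,2,0,0,1,0,0,0,0 for degrees 0…10.
Finally multiplying by (1 + 2t)², the product of all factors after the first has coefficients 1,4,4,2,8,8,1,4,4,0,0 for degrees 0…10.
[t¹⁰] = 1·0 − 1·4 + 1·1 = -3.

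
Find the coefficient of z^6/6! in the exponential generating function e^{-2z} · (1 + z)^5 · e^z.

The EGF product rule gives c_6 = Σ_{k_1+k_2+k_3=6} C(6; k_1,k_2,k_3) · ∏ g_i(k_i), where e^{-2z} gives (-2)^k; (1+z)^5 gives the falling factorial (5)_k; e^z gives (1)^k.
g_1(k) for k = 0…6: 1, -2, 4, -8, 16, -32, 64.
g_2(k) for k = 0…6: 1, 5, 20, 60, 120, 120, 0.
g_3(k) for k = 0…6: 1, 1, 1, 1, 1, 1, 1.
First combine the last two factors: h(k) = Σ_j C(k,j)·g_2(j)·g_3(k−j) for k = 0…6: 1, 6, 31, 136, 501, 1546, 4051.
c_6 = Σ_k C(6,k)·g_1(k)·h(6−k) = 1·1·4051 + 6·(-2)·1546 + 15·4·501 + 20·(-8)·136 + 15·16·31 + 6·(-32)·6 + 1·64·1 = 4051 − 18552 + 30060 − 21760 + 7440 − 1152 + 64 = 151.

151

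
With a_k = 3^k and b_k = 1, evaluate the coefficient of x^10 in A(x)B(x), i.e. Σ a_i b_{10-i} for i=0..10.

Write out a_i and b_{10-i} for i = 0,…,10 and sum the products.
Σ = 1·1 + 3·1 + 9·1 + 27·1 + 81·1 + 243·1 + 729·1 + 2187·1 + 6561·1 + 19683·1 + 59049·1 = 88573.

88573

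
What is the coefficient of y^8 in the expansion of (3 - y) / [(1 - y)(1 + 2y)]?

Partial fractions give a closed form: a_n = (2/3)·1^n + (7/3)·(-2)^n.
At n = 8: a_8 = 598.

598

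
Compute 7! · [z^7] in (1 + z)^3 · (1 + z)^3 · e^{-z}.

The EGF product rule gives c_7 = Σ_{k_1+k_2+k_3=7} C(7; k_1,k_2,k_3) · ∏ g_i(k_i), where (1+z)^3 gives the falling factorial (3)_k; (1+z)^3 gives the falling factorial (3)_k; e^{-z} gives (-1)^k.
g_1(k) for k = 0…7: 1, 3, 6, 6, 0, 0, 0, 0.
g_2(k) for k = 0…7: 1, 3, 6, 6, 0, 0, 0, 0.
g_3(k) for k = 0…7: 1, -1, 1, -1, 1, -1, 1, -1.
First combine the last two factors: h(k) = Σ_j C(k,j)·g_2(j)·g_3(k−j) for k = 0…7: 1, 2, 1, -4, 1, 14, -47, 104.
c_7 = Σ_k C(7,k)·g_1(k)·h(7−k) = 1·1·104 + 7·3·(-47) + 21·6·14 + 35·6·1 = 104 − 987 + 1764 + 210 = 1091.

1091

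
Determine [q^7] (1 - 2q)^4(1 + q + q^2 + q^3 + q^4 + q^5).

(1 - 2q)^4 has coefficients 1,-8,24,-32,16 for degrees 0…4.
(1 + q + q^2 + q^3 + q^4 + q^5) has coefficients 1,1,1,1,1,1,0,0 for degrees 0…7.
[q^7] = 1·0 − 8·0 + 24·1 − 32·1 + 16·1 = 8.

8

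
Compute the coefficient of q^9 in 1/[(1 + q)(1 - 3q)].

The denominator gives the recurrence a_n = 2a_(n−1) + 3a_(n−2) for n ≥ 2; the numerator fixes a_0 = 1, a_1 = 2.
Iterating: 1, 2, 7, 20, 61, 182, 547, 1640, 4921, 14762, so a_9 = 14762.

14762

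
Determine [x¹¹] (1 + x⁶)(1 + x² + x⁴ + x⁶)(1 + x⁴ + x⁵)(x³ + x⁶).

3

(1 + x⁶) has coefficients 1,0,0,0,0,0,1 for degrees 0…6.
(1 + x² + x⁴ + x⁶) has coefficients 1,0,1,0,1,0,1,0,0,0,0,0 for degrees 0…11.
Multiplying by (1 + x⁴ + x⁵) gives running coefficients 1,0,1,0,2,1,2,1,1,1,1,1 for degrees 0…11.
Finally multiplying by (x³ + x⁶), the product of all factors after the first has coefficients 0,0,0,1,0,1,1,2,2,2,3,2 for degrees 0…11.
[x¹¹] = 1·2 + 1·1 = 3.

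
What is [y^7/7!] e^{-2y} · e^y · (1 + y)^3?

104

The EGF product rule gives c_7 = Σ_{k_1+k_2+k_3=7} C(7; k_1,k_2,k_3) · ∏ g_i(k_i), where e^{-2y} gives (-2)^k; e^y gives (1)^k; (1+y)^3 gives the falling factorial (3)_k.
g_1(k) for k = 0…7: 1, -2, 4, -8, 16, -32, 64, -128.
g_2(k) for k = 0…7: 1, 1, 1, 1, 1, 1, 1, 1.
g_3(k) for k = 0…7: 1, 3, 6, 6, 0, 0, 0, 0.
First combine the last two factors: h(k) = Σ_j C(k,j)·g_2(j)·g_3(k−j) for k = 0…7: 1, 4, 13, 34, 73, 136, 229, 358.
c_7 = Σ_k C(7,k)·g_1(k)·h(7−k) = 1·1·358 + 7·(-2)·229 + 21·4·136 + 35·(-8)·73 + 35·16·34 + 21·(-32)·13 + 7·64·4 + 1·(-128)·1 = 358 − 3206 + 11424 − 20440 + 19040 − 8736 + 1792 − 128 = 104.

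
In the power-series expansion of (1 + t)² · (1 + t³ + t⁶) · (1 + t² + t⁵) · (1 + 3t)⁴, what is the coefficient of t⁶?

(1 + t)² has coefficients 1,2,1 for degrees 0…2.
(1 + t³ + t⁶) has coefficients 1,0,0,1,0,0,1 for degrees 0…6.
Multiplying by (1 + t² + t⁵) gives running coefficients 1,0,1,1,0,2,1 for degrees 0…6.
Finally multiplying by (1 + 3t)⁴, the product of all factors after the first has coefficients 1,12,55,121,147,164,214 for degrees 0…6.
[t⁶] = 1·214 + 2·164 + 1·147 = 689.

689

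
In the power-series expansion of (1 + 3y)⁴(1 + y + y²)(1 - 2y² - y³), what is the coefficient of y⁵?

-226

(1 + 3y)⁴ has coefficients 1,12,54,108,81 for degrees 0…4.
(1 + y + y²) has coefficients 1,1,1,0,0,0 for degrees 0…5.
Finally multiplying by (1 - 2y² - y³), the product of all factors after the first has coefficients 1,1,-1,-3,-3,-1 for degrees 0…5.
[y⁵] = 1·(-1) + 12·(-3) + 54·(-3) + 108·(-1) + 81·1 = -226.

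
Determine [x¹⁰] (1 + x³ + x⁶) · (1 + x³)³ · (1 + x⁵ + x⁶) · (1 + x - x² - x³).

7

(1 + x³ + x⁶) has coefficients 1,0,0,1,0,0,1 for degrees 0…6.
(1 + x³)³ has coefficients 1,0,0,3,0,0,3,0,0,1,0 for degrees 0…10.
Multiplying by (1 + x⁵ + x⁶) gives running coefficients 1,0,0,3,0,1,4,0,3,4,0 for degrees 0…10.
Finally multiplying by (1 + x - x² - x³), the product of all factors after the first has coefficients 1,1,-1,2,3,-2,2,3,-2,3,1 for degrees 0…10.
[x¹⁰] = 1·1 + 1·3 + 1·3 = 7.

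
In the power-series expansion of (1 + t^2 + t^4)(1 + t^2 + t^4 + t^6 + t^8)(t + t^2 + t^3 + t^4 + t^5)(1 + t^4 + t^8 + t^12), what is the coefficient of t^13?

(1 + t^2 + t^4) has coefficients 1,0,1,0,1 for degrees 0…4.
(1 + t^2 + t^4 + t^6 + t^8) has coefficients 1,0,1,0,1,0,1,0,1,0,0,0,0,0 for degrees 0…13.
Multiplying by (t + t^2 + t^3 + t^4 + t^5) gives running coefficients 0,1,1,2,2,3,2,3,2,3,2,2,1,1 for degrees 0…13.
Finally multiplying by (1 + t^4 + t^8 + t^12), the product of all factors after the first has coefficients 0,1,1,2,2,4,3,5,4,7,5,7,5,8 for degrees 0…13.
[t^13] = 1·8 + 1·7 + 1·7 = 22.

22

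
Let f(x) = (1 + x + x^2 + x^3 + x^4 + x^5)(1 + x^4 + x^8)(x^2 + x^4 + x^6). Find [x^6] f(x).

(1 + x + x^2 + x^3 + x^4 + x^5) has coefficients 1,1,1,1,1,1 for degrees 0…5.
(1 + x^4 + x^8) has coefficients 1,0,0,0,1,0,0 for degrees 0…6.
Finally multiplying by (x^2 + x^4 + x^6), the product of all factors after the first has coefficients 0,0,1,0,1,0,2 for degrees 0…6.
[x^6] = 1·2 + 1·0 + 1·1 + 1·0 + 1·1 + 1·0 = 4.

4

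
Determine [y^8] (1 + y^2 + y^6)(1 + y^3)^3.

3

(1 + y^2 + y^6) has coefficients 1,0,1,0,0,0,1 for degrees 0…6.
(1 + y^3)^3 has coefficients 1,0,0,3,0,0,3,0,0 for degrees 0…8.
[y^8] = 1·0 + 1·3 + 1·0 = 3.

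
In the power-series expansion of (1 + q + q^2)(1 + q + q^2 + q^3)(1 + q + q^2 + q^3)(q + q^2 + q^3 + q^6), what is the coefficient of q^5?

25

(1 + q + q^2) has coefficients 1,1,1 for degrees 0…2.
(1 + q + q^2 + q^3) has coefficients 1,1,1,1,0,0 for degrees 0…5.
Multiplying by (1 + q + q^2 + q^3) gives running coefficients 1,2,3,4,3,2 for degrees 0…5.
Finally multiplying by (q + q^2 + q^3 + q^6), the product of all factors after the first has coefficients 0,1,3,6,9,10 for degrees 0…5.
[q^5] = 1·10 + 1·9 + 1·6 = 25.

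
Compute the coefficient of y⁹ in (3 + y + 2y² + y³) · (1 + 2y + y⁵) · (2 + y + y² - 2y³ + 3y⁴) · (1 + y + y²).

(3 + y + 2y² + y³) has coefficients 3,1,2,1 for degrees 0…3.
(1 + 2y + y⁵) has coefficients 1,2,0,0,0,1,0,0,0,0 for degrees 0…9.
Multiplying by (2 + y + y² - 2y³ + 3y⁴) gives running coefficients 2,5,3,0,-1,8,1,1,-2,3 for degrees 0…9.
Finally multiplying by (1 + y + y²), the product of all factors after the first has coefficients 2,7,10,8,2,7,8,10,0,2 for degrees 0…9.
[y⁹] = 3·2 + 1·0 + 2·10 + 1·8 = 34.

34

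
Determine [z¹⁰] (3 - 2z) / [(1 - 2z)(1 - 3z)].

409247

Partial fractions give a closed form: a_n = (-4)·2^n + (7)·3^n.
At n = 10: a_10 = 409247.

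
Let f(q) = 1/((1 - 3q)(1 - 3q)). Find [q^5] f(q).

1458

The denominator gives the recurrence a_n = 6a_(n−1) − 9a_(n−2) for n ≥ 2; the numerator fixes a_0 = 1, a_1 = 6.
Iterating: 1, 6, 27, 108, 405, 1458, so a_5 = 1458.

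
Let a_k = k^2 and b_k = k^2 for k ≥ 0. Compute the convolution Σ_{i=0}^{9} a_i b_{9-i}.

Write out a_i and b_{9-i} for i = 0,…,9 and sum the products.
Σ = 0·81 + 1·64 + 4·49 + 9·36 + 16·25 + 25·16 + 36·9 + 49·4 + 64·1 + 81·0 = 1968.

1968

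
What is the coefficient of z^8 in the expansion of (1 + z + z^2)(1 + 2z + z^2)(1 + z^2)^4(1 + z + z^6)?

61

(1 + z + z^2) has coefficients 1,1,1 for degrees 0…2.
(1 + 2z + z^2) has coefficients 1,2,1,0,0,0,0,0,0 for degrees 0…8.
Multiplying by (1 + z^2)^4 gives running coefficients 1,2,5,8,10,12,10,8,5 for degrees 0…8.
Finally multiplying by (1 + z + z^6), the product of all factors after the first has coefficients 1,3,7,13,18,22,23,20,18 for degrees 0…8.
[z^8] = 1·18 + 1·20 + 1·23 = 61.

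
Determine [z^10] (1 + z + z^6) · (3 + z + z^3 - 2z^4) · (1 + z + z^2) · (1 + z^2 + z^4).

3

(1 + z + z^6) has coefficients 1,1,0,0,0,0,1 for degrees 0…6.
(3 + z + z^3 - 2z^4) has coefficients 3,1,0,1,-2,0,0,0,0,0,0 for degrees 0…10.
Multiplying by (1 + z + z^2) gives running coefficients 3,4,4,2,-1,-1,-2,0,0,0,0 for degrees 0…10.
Finally multiplying by (1 + z^2 + z^4), the product of all factors after the first has coefficients 3,4,7,6,6,5,1,1,-3,-1,-2 for degrees 0…10.
[z^10] = 1·(-2) + 1·(-1) + 1·6 = 3.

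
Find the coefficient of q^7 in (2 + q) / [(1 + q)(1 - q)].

Partial fractions give a closed form: a_n = (1/2)·(-1)^n + (3/2)·1^n.
At n = 7: a_7 = 1.

1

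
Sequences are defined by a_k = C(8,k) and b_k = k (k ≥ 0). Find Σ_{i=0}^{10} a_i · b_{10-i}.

The convolution is the t^10 coefficient of A(t)B(t).
Σ = 1·10 + 8·9 + 28·8 + 56·7 + 70·6 + 56·5 + 28·4 + 8·3 + 1·2 + 0·1 + 0·0 = 1536.

1536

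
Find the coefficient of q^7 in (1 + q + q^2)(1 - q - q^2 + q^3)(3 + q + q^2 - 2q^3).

(1 + q + q^2) has coefficients 1,1,1 for degrees 0…2.
(1 - q - q^2 + q^3) has coefficients 1,-1,-1,1,0,0,0,0 for degrees 0…7.
Finally multiplying by (3 + q + q^2 - 2q^3), the product of all factors after the first has coefficients 3,-2,-3,-1,2,3,-2,0 for degrees 0…7.
[q^7] = 1·0 + 1·(-2) + 1·3 = 1.

1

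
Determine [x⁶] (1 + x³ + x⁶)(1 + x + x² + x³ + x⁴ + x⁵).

2

(1 + x³ + x⁶) has coefficients 1,0,0,1,0,0,1 for degrees 0…6.
(1 + x + x² + x³ + x⁴ + x⁵) has coefficients 1,1,1,1,1,1,0 for degrees 0…6.
[x⁶] = 1·0 + 1·1 + 1·1 = 2.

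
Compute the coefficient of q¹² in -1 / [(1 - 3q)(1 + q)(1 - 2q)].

Partial fractions give a closed form: a_n = (-9/4)·3^n + (-1/12)·(-1)^n + (4/3)·2^n.
At n = 12: a_12 = -1190281.

-1190281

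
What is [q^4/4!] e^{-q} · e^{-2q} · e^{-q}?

256

The EGF product rule gives c_4 = Σ_{k_1+k_2+k_3=4} C(4; k_1,k_2,k_3) · ∏ g_i(k_i), where e^{-q} gives (-1)^k; e^{-2q} gives (-2)^k; e^{-q} gives (-1)^k.
g_1(k) for k = 0…4: 1, -1, 1, -1, 1.
g_2(k) for k = 0…4: 1, -2, 4, -8, 16.
g_3(k) for k = 0…4: 1, -1, 1, -1, 1.
First combine the last two factors: h(k) = Σ_j C(k,j)·g_2(j)·g_3(k−j) for k = 0…4: 1, -3, 9, -27, 81.
c_4 = Σ_k C(4,k)·g_1(k)·h(4−k) = 1·1·81 + 4·(-1)·(-27) + 6·1·9 + 4·(-1)·(-3) + 1·1·1 = 81 + 108 + 54 + 12 + 1 = 256.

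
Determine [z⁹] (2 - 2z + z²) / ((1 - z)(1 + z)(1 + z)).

The denominator gives the recurrence a_n = −a_(n−1) + a_(n−2) + a_(n−3) for n ≥ 3; the numerator fixes a_0 = 2, a_1 = -4, a_2 = 7.
Iterating: 2, -4, 7, -9, 12, -14, 17, -19, 22, -24, so a_9 = -24.

-24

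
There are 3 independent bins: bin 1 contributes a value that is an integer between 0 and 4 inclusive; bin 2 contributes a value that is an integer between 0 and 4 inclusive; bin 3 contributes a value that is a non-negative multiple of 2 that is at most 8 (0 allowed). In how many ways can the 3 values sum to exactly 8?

13

The generating function for the choices is (1 + x + x² + x³ + x⁴)·(1 + x + x² + x³ + x⁴)·(1 + x² + x⁴ + x⁶ + x⁸); the count is [x⁸].
(1 + x + x² + x³ + x⁴) has coefficients 1,1,1,1,1 for degrees 0…4.
(1 + x + x² + x³ + x⁴) has coefficients 1,1,1,1,1,0,0,0,0 for degrees 0…8.
Finally multiplying by (1 + x² + x⁴ + x⁶ + x⁸), the product of all factors after the first has coefficients 1,1,2,2,3,2,3,2,3 for degrees 0…8.
[x⁸] = 1·3 + 1·2 + 1·3 + 1·2 + 1·3 = 13.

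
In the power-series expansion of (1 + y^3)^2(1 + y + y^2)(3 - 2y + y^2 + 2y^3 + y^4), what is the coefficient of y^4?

(1 + y^3)^2 has coefficients 1,0,0,2,0 for degrees 0…4.
(1 + y + y^2) has coefficients 1,1,1,0,0 for degrees 0…4.
Finally multiplying by (3 - 2y + y^2 + 2y^3 + y^4), the product of all factors after the first has coefficients 3,1,2,1,4 for degrees 0…4.
[y^4] = 1·4 + 2·1 = 6.

6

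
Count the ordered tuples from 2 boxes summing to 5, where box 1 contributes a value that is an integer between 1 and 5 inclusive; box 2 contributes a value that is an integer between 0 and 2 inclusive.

3

The generating function for the choices is (q + q² + q³ + q⁴ + q⁵)·(1 + q + q²); the count is [q⁵].
(q + q² + q³ + q⁴ + q⁵) has coefficients 0,1,1,1,1,1 for degrees 0…5.
(1 + q + q²) has coefficients 1,1,1,0,0,0 for degrees 0…5.
[q⁵] = 1·0 + 1·0 + 1·1 + 1·1 + 1·1 = 3.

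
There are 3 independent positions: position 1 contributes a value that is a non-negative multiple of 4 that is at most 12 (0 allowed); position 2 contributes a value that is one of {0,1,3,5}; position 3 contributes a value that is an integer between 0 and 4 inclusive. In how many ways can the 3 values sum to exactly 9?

The generating function for the choices is (1 + z⁴ + z⁸ + z¹²)·(1 + z + z³ + z⁵)·(1 + z + z² + z³ + z⁴); the count is [z⁹].
(1 + z⁴ + z⁸ + z¹²) has coefficients 1,0,0,0,1,0,0,0,1,0 for degrees 0…9.
(1 + z + z³ + z⁵) has coefficients 1,1,0,1,0,1,0,0,0,0 for degrees 0…9.
Finally multiplying by (1 + z + z² + z³ + z⁴), the product of all factors after the first has coefficients 1,2,2,3,3,3,2,2,1,1 for degrees 0…9.
[z⁹] = 1·1 + 1·3 + 1·2 = 6.

6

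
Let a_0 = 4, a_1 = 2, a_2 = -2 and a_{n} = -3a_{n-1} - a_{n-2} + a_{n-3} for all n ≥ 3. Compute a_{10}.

-4178

The ordinary generating function has denominator 1 + 3t + t^2 - t^3.
Iterating the recurrence: a_0,…,a_{10} = 4, 2, -2, 8, -20, 50, -122, 296, -716, 1730, -4178.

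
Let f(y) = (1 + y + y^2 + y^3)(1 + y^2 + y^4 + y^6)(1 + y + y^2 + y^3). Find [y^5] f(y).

(1 + y + y^2 + y^3) has coefficients 1,1,1,1 for degrees 0…3.
(1 + y^2 + y^4 + y^6) has coefficients 1,0,1,0,1,0 for degrees 0…5.
Finally multiplying by (1 + y + y^2 + y^3), the product of all factors after the first has coefficients 1,1,2,2,2,2 for degrees 0…5.
[y^5] = 1·2 + 1·2 + 1·2 + 1·2 = 8.

8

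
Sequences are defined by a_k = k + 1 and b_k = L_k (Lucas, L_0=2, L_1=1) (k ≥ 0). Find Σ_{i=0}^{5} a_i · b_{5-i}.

The convolution is the t^5 coefficient of A(t)B(t).
Σ = 1·11 + 2·7 + 3·4 + 4·3 + 5·1 + 6·2 = 66.

66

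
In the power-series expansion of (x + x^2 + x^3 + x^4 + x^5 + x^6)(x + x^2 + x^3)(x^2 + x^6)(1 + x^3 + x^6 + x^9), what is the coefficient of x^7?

(x + x^2 + x^3 + x^4 + x^5 + x^6) has coefficients 0,1,1,1,1,1,1 for degrees 0…6.
(x + x^2 + x^3) has coefficients 0,1,1,1,0,0,0,0 for degrees 0…7.
Multiplying by (x^2 + x^6) gives running coefficients 0,0,0,1,1,1,0,1 for degrees 0…7.
Finally multiplying by (1 + x^3 + x^6 + x^9), the product of all factors after the first has coefficients 0,0,0,1,1,1,1,2 for degrees 0…7.
[x^7] = 1·1 + 1·1 + 1·1 + 1·1 + 1·0 + 1·0 = 4.

4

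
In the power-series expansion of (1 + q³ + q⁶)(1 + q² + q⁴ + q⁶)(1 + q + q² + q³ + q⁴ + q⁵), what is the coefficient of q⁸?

(1 + q³ + q⁶) has coefficients 1,0,0,1,0,0,1 for degrees 0…6.
(1 + q² + q⁴ + q⁶) has coefficients 1,0,1,0,1,0,1,0,0 for degrees 0…8.
Finally multiplying by (1 + q + q² + q³ + q⁴ + q⁵), the product of all factors after the first has coefficients 1,1,2,2,3,3,3,3,2 for degrees 0…8.
[q⁸] = 1·2 + 1·3 + 1·2 = 7.

7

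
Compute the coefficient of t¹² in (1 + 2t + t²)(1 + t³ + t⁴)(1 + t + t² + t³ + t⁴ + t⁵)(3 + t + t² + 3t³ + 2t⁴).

(1 + 2t + t²) has coefficients 1,2,1 for degrees 0…2.
(1 + t³ + t⁴) has coefficients 1,0,0,1,1,0,0,0,0,0,0,0,0 for degrees 0…12.
Multiplying by (1 + t + t² + t³ + t⁴ + t⁵) gives running coefficients 1,1,1,2,3,3,2,2,2,1,0,0,0 for degrees 0…12.
Finally multiplying by (3 + t + t² + 3t³ + 2t⁴), the product of all factors after the first has coefficients 3,4,5,11,17,19,20,24,25,19,13,11,7 for degrees 0…12.
[t¹²] = 1·7 + 2·11 + 1·13 = 42.

42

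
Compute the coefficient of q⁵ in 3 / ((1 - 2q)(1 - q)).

189

Partial fractions give a closed form: a_n = (6)·2^n + (-3)·1^n.
At n = 5: a_5 = 189.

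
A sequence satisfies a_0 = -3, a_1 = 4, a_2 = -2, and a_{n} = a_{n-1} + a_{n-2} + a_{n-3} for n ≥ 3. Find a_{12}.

-75

The ordinary generating function has denominator 1 - x - x^2 - x^3.
Iterating the recurrence: a_0,…,a_{12} = -3, 4, -2, -1, 1, -2, -2, -3, -7, -12, -22, -41, -75.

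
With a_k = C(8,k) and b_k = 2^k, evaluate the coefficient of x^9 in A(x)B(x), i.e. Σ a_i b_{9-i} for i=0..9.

Write out a_i and b_{9-i} for i = 0,…,9 and sum the products.
Σ = 1·512 + 8·256 + 28·128 + 56·64 + 70·32 + 56·16 + 28·8 + 8·4 + 1·2 + 0·1 = 13122.

13122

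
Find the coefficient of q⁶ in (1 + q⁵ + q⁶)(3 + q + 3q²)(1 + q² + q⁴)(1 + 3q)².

(1 + q⁵ + q⁶) has coefficients 1,0,0,0,0,1,1 for degrees 0…6.
(3 + q + 3q²) has coefficients 3,1,3,0,0,0,0 for degrees 0…6.
Multiplying by (1 + q² + q⁴) gives running coefficients 3,1,6,1,6,1,3 for degrees 0…6.
Finally multiplying by (1 + 3q)², the product of all factors after the first has coefficients 3,19,39,46,66,46,63 for degrees 0…6.
[q⁶] = 1·63 + 1·19 + 1·3 = 85.

85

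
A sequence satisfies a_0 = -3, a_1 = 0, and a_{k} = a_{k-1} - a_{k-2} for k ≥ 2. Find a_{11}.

The ordinary generating function has denominator 1 - t + t^2.
Iterating the recurrence: a_0,…,a_{11} = -3, 0, 3, 3, 0, -3, -3, 0, 3, 3, 0, -3.

-3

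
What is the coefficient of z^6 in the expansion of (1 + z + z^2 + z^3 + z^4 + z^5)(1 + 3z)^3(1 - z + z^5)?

(1 + z + z^2 + z^3 + z^4 + z^5) has coefficients 1,1,1,1,1,1 for degrees 0…5.
(1 + 3z)^3 has coefficients 1,9,27,27,0,0,0 for degrees 0…6.
Finally multiplying by (1 - z + z^5), the product of all factors after the first has coefficients 1,8,18,0,-27,1,9 for degrees 0…6.
[z^6] = 1·9 + 1·1 + 1·(-27) + 1·0 + 1·18 + 1·8 = 9.

9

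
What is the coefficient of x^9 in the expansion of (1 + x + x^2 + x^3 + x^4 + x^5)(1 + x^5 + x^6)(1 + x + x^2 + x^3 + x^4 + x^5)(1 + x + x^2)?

(1 + x + x^2 + x^3 + x^4 + x^5) has coefficients 1,1,1,1,1,1 for degrees 0…5.
(1 + x^5 + x^6) has coefficients 1,0,0,0,0,1,1,0,0,0 for degrees 0…9.
Multiplying by (1 + x + x^2 + x^3 + x^4 + x^5) gives running coefficients 1,1,1,1,1,2,2,2,2,2 for degrees 0…9.
Finally multiplying by (1 + x + x^2), the product of all factors after the first has coefficients 1,2,3,3,3,4,5,6,6,6 for degrees 0…9.
[x^9] = 1·6 + 1·6 + 1·6 + 1·5 + 1·4 + 1·3 = 30.

30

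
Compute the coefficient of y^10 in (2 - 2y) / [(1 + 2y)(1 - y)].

The denominator gives the recurrence a_n = −a_(n−1) + 2a_(n−2) for n ≥ 3; the numerator fixes a_0 = 2, a_1 = -4, a_2 = 8.
Iterating: 2, -4, 8, -16, 32, -64, 128, -256, 512, -1024, 2048, so a_10 = 2048.

2048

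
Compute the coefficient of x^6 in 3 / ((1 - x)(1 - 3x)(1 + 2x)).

2019

The denominator gives the recurrence a_n = 2a_(n−1) + 5a_(n−2) − 6a_(n−3) for n ≥ 3; the numerator fixes a_0 = 3, a_1 = 6, a_2 = 27.
Iterating: 3, 6, 27, 66, 231, 630, 2019, so a_6 = 2019.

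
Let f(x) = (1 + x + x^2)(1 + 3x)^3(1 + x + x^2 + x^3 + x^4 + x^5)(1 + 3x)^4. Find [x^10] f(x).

43794

(1 + x + x^2) has coefficients 1,1,1 for degrees 0…2.
(1 + 3x)^3 has coefficients 1,9,27,27,0,0,0,0,0,0,0 for degrees 0…10.
Multiplying by (1 + x + x^2 + x^3 + x^4 + x^5) gives running coefficients 1,10,37,64,64,64,63,54,27,0,0 for degrees 0…10.
Finally multiplying by (1 + 3x)^4, the product of all factors after the first has coefficients 1,22,211,1156,3991,9094,14196,16362,16173,15228,12393 for degrees 0…10.
[x^10] = 1·12393 + 1·15228 + 1·16173 = 43794.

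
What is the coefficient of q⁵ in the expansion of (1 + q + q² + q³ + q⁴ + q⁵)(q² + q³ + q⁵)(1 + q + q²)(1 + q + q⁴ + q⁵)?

12

(1 + q + q² + q³ + q⁴ + q⁵) has coefficients 1,1,1,1,1,1 for degrees 0…5.
(q² + q³ + q⁵) has coefficients 0,0,1,1,0,1 for degrees 0…5.
Multiplying by (1 + q + q²) gives running coefficients 0,0,1,2,2,2 for degrees 0…5.
Finally multiplying by (1 + q + q⁴ + q⁵), the product of all factors after the first has coefficients 0,0,1,3,4,4 for degrees 0…5.
[q⁵] = 1·4 + 1·4 + 1·3 + 1·1 + 1·0 + 1·0 = 12.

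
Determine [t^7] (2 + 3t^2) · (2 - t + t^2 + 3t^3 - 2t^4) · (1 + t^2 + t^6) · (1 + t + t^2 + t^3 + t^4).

(2 + 3t^2) has coefficients 2,0,3 for degrees 0…2.
(2 - t + t^2 + 3t^3 - 2t^4) has coefficients 2,-1,1,3,-2,0,0,0 for degrees 0…7.
Multiplying by (1 + t^2 + t^6) gives running coefficients 2,-1,3,2,-1,3,0,-1 for degrees 0…7.
Finally multiplying by (1 + t + t^2 + t^3 + t^4), the product of all factors after the first has coefficients 2,1,4,6,5,6,7,3 for degrees 0…7.
[t^7] = 2·3 + 3·6 = 24.

24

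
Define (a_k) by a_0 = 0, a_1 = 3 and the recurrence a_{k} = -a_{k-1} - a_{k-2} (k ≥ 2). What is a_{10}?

3

The ordinary generating function has denominator 1 + x + x^2.
Iterating the recurrence: a_0,…,a_{10} = 0, 3, -3, 0, 3, -3, 0, 3, -3, 0, 3.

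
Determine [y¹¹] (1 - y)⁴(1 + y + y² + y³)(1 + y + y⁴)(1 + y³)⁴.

(1 - y)⁴ has coefficients 1,-4,6,-4,1 for degrees 0…4.
(1 + y + y² + y³) has coefficients 1,1,1,1,0,0,0,0,0,0,0,0 for degrees 0…11.
Multiplying by (1 + y + y⁴) gives running coefficients 1,2,2,2,2,1,1,1,0,0,0,0 for degrees 0…11.
Finally multiplying by (1 + y³)⁴, the product of all factors after the first has coefficients 1,2,2,6,10,9,15,21,16,20,24,14 for degrees 0…11.
[y¹¹] = 1·14 − 4·24 + 6·20 − 4·16 + 1·21 = -5.

-5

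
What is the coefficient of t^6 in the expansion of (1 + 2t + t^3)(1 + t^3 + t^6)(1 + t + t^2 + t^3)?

(1 + 2t + t^3) has coefficients 1,2,0,1 for degrees 0…3.
(1 + t^3 + t^6) has coefficients 1,0,0,1,0,0,1 for degrees 0…6.
Finally multiplying by (1 + t + t^2 + t^3), the product of all factors after the first has coefficients 1,1,1,2,1,1,2 for degrees 0…6.
[t^6] = 1·2 + 2·1 + 1·2 = 6.

6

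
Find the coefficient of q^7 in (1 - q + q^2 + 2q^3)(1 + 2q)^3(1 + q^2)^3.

(1 - q + q^2 + 2q^3) has coefficients 1,-1,1,2 for degrees 0…3.
(1 + 2q)^3 has coefficients 1,6,12,8,0,0,0,0 for degrees 0…7.
Finally multiplying by (1 + q^2)^3, the product of all factors after the first has coefficients 1,6,15,26,39,42,37,30 for degrees 0…7.
[q^7] = 1·30 − 1·37 + 1·42 + 2·39 = 113.

113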